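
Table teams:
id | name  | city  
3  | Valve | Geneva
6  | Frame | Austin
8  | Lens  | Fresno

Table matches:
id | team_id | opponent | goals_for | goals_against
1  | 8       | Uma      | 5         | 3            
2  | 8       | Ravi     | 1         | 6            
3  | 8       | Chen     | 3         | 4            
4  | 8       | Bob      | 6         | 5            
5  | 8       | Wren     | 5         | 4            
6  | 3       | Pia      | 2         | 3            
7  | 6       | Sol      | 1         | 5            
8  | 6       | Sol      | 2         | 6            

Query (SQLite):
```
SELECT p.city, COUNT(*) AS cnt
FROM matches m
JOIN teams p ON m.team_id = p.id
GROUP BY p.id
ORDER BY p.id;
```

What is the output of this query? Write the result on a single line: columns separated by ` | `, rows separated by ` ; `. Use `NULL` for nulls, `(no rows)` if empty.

Geneva | 1 ; Austin | 2 ; Fresno | 5

Join each matches row to its teams via team_id.
Group joined rows by teams.id; compute COUNT(*) per group.
  3: ids {6} → COUNT(*)=1
  6: ids {7, 8} → COUNT(*)=2
  8: ids {1, 2, 3, 4, 5} → COUNT(*)=5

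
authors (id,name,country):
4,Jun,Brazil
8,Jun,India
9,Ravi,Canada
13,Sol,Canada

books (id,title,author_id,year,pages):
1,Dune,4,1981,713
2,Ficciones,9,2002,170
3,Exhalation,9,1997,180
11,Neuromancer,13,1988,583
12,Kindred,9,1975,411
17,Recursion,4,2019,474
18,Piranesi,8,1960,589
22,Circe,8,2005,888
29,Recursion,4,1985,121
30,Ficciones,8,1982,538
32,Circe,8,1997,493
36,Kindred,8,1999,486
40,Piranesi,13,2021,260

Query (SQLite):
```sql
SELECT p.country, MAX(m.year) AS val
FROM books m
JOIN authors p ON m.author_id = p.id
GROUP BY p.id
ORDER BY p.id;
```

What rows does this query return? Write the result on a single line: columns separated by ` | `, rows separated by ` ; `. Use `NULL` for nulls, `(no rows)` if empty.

Join each books row to its authors via author_id.
Group joined rows by authors.id; compute MAX(m.year) per group.
  4: ids {1, 17, 29} → MAX(m.year)=2019
  8: ids {18, 22, 30, 32, 36} → MAX(m.year)=2005
  9: ids {2, 3, 12} → MAX(m.year)=2002
  13: ids {11, 40} → MAX(m.year)=2021

Brazil | 2019 ; India | 2005 ; Canada | 2002 ; Canada | 2021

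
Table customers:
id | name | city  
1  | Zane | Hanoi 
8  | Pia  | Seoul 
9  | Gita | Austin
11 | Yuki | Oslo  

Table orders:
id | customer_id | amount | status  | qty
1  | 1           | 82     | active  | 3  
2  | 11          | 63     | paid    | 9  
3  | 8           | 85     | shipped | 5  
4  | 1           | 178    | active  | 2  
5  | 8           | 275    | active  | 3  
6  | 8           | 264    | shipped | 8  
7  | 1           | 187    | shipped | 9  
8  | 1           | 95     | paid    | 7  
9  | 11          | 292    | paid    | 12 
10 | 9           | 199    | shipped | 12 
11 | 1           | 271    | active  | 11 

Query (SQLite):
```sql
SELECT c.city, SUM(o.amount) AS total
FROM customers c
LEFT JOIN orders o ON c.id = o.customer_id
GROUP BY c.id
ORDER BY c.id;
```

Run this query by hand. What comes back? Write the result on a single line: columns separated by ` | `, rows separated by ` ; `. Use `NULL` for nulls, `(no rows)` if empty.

Hanoi | 813 ; Seoul | 624 ; Austin | 199 ; Oslo | 355

LEFT JOIN keeps every customers row; unmatched ones get NULL for orders columns.
Group by customers.id and compute SUM(o.amount). SUM over an all-NULL group is NULL.
  1: ids {1, 4, 7, 8, 11} → SUM(o.amount)=813
  8: ids {3, 5, 6} → SUM(o.amount)=624
  9: ids {10} → SUM(o.amount)=199
  11: ids {2, 9} → SUM(o.amount)=355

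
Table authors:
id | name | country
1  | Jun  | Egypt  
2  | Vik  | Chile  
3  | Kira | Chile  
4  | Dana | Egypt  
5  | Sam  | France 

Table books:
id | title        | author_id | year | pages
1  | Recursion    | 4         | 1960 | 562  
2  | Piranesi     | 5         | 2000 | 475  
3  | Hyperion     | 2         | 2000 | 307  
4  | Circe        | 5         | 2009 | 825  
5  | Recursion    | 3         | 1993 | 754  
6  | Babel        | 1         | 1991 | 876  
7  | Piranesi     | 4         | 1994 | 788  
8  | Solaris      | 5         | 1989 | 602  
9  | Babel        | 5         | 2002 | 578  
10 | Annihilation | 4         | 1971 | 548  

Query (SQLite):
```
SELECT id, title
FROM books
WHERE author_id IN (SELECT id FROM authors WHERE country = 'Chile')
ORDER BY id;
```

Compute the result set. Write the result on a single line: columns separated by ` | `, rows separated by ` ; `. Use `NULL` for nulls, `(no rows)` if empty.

Inner query: authors.id where country = 'Chile'.
Outer: keep books rows whose author_id is in that set.
Inner query → {2, 3}

3 | Hyperion ; 5 | Recursion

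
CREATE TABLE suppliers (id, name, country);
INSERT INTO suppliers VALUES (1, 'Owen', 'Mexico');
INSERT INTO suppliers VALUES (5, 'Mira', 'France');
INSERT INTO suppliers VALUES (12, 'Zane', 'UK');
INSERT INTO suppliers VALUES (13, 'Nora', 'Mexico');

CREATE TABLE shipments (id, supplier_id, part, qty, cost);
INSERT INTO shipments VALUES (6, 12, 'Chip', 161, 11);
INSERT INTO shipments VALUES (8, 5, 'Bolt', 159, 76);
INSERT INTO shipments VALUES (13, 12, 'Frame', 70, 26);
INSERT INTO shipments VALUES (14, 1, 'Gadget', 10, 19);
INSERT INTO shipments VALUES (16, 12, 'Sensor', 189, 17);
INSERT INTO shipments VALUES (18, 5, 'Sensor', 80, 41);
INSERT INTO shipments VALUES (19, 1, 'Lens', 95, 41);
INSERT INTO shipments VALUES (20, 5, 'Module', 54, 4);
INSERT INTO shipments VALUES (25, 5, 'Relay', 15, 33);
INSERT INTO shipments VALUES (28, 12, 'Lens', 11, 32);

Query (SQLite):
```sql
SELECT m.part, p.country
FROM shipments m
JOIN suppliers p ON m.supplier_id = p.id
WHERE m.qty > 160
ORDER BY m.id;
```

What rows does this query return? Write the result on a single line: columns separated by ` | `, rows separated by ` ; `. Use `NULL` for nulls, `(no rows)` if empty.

Chip | UK ; Sensor | UK

Each shipments row matches the suppliers row where supplier_id = suppliers.id.
Then keep rows with m.qty > 160.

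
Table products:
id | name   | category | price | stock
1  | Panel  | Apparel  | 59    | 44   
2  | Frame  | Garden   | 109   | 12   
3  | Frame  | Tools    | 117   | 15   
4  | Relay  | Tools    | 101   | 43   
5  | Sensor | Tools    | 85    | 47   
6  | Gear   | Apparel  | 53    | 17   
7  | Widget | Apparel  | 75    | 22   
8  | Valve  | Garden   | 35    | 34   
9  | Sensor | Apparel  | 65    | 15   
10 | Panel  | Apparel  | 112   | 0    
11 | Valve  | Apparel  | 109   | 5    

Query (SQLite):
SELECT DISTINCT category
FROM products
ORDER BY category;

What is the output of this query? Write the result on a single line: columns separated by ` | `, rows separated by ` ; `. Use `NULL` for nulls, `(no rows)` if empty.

Collect distinct category values from products.

Apparel ; Garden ; Tools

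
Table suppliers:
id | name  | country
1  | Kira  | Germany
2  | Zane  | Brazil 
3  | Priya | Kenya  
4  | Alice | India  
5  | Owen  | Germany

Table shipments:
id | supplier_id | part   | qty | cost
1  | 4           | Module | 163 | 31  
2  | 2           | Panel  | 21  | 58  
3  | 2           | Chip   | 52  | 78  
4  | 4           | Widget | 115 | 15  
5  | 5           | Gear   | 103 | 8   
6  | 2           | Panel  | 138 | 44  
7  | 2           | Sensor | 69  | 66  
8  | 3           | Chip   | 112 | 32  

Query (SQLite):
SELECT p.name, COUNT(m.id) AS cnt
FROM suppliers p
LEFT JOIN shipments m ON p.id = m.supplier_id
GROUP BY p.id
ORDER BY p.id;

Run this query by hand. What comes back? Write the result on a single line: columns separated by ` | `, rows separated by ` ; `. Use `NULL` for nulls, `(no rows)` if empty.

LEFT JOIN keeps every suppliers row; unmatched ones get NULL for shipments columns.
Group by suppliers.id and compute COUNT(m.id). COUNT(col) of an all-NULL group is 0.
  1: ids {—} → COUNT(m.id)=0
  2: ids {2, 3, 6, 7} → COUNT(m.id)=4
  3: ids {8} → COUNT(m.id)=1
  4: ids {1, 4} → COUNT(m.id)=2
  5: ids {5} → COUNT(m.id)=1

Kira | 0 ; Zane | 4 ; Priya | 1 ; Alice | 2 ; Owen | 1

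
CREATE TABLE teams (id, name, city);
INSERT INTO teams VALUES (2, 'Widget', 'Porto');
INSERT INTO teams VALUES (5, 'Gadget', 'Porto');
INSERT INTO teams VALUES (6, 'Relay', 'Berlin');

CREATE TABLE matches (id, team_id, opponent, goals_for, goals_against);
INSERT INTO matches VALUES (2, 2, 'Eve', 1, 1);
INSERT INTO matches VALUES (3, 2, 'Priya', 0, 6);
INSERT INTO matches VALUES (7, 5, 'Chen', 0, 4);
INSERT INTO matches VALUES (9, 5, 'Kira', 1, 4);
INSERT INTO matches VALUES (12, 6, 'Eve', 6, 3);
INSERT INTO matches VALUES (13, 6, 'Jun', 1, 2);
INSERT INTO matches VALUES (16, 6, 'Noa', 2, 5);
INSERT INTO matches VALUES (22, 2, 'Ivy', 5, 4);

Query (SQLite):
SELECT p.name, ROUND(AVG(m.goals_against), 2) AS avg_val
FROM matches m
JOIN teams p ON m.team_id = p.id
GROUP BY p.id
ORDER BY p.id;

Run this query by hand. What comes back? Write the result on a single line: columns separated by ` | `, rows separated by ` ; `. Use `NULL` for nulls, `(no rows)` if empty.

Join each matches row to its teams via team_id.
Group joined rows by teams.id; compute ROUND(AVG(m.goals_against), 2) per group.
  2: ids {2, 3, 22} → ROUND(AVG(m.goals_against), 2)=3.67
  5: ids {7, 9} → ROUND(AVG(m.goals_against), 2)=4
  6: ids {12, 13, 16} → ROUND(AVG(m.goals_against), 2)=3.33

Widget | 3.67 ; Gadget | 4 ; Relay | 3.33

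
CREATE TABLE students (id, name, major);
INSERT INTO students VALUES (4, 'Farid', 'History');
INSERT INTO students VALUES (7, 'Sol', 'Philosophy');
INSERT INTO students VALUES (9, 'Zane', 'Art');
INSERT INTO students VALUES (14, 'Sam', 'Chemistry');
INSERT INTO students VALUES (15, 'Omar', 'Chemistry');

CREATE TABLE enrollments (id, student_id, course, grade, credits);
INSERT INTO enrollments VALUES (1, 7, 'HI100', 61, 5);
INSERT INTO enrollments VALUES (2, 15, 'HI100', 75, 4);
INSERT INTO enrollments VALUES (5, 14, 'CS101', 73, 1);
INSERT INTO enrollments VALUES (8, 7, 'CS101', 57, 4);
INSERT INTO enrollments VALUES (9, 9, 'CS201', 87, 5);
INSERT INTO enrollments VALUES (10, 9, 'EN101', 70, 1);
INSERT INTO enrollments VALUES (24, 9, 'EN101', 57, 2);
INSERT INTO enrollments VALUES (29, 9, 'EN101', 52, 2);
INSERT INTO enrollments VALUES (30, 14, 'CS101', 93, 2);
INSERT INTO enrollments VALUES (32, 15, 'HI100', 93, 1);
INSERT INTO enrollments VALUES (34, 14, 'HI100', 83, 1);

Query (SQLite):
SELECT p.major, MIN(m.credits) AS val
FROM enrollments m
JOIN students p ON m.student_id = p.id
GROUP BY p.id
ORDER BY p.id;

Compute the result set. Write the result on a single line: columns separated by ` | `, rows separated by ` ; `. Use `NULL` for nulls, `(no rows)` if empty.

Philosophy | 4 ; Art | 1 ; Chemistry | 1 ; Chemistry | 1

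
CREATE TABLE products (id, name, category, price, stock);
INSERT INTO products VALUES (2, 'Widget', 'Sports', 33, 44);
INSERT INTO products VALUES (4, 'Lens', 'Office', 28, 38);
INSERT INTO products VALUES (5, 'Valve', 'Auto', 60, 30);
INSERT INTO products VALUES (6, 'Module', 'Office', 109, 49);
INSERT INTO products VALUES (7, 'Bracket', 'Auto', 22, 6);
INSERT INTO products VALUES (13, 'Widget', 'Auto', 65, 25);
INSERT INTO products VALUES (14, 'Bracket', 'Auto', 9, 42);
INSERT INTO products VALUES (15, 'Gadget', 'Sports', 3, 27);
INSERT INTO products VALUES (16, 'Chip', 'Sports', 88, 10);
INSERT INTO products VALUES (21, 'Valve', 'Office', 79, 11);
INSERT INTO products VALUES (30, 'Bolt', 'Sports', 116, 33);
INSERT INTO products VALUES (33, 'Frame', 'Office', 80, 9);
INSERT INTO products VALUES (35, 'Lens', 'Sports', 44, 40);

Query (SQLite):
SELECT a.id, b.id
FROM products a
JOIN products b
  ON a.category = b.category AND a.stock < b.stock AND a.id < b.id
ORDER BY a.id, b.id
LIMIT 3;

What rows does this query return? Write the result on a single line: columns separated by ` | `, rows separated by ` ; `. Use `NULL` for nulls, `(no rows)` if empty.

4 | 6 ; 5 | 14 ; 7 | 13

Pairs (a,b) with same category, a.stock < b.stock, a.id < b.id.
category groups: Auto:{5,7,13,14} Office:{4,6,21,33} Sports:{2,15,16,30,35}
Ordered by (a.id, b.id); first 3.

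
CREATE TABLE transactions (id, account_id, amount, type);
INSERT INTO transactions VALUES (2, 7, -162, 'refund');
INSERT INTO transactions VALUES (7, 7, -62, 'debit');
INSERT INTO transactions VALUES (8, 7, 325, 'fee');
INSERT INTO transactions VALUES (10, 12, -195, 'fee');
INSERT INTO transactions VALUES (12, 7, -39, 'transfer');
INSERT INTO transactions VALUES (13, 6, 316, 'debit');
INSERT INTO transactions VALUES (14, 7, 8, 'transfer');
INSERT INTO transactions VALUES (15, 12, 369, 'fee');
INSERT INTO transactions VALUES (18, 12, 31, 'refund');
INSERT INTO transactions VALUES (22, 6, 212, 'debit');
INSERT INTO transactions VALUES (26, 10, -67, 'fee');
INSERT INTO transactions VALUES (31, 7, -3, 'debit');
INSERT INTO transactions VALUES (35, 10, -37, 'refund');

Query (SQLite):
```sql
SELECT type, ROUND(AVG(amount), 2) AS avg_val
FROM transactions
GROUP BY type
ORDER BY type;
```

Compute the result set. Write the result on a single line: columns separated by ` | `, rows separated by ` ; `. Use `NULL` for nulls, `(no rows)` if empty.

debit | 115.75 ; fee | 108 ; refund | -56 ; transfer | -15.5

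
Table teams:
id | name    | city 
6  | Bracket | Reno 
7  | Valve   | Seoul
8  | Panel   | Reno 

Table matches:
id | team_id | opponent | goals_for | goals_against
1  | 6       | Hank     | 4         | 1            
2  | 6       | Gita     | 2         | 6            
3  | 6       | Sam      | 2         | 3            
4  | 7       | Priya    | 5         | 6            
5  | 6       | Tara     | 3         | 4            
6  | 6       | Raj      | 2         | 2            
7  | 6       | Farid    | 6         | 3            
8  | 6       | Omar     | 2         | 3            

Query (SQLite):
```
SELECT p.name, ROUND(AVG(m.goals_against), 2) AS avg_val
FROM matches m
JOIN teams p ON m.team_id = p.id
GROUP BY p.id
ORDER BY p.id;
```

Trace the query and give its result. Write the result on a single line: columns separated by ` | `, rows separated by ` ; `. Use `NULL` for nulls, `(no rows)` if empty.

Bracket | 3.14 ; Valve | 6

Join each matches row to its teams via team_id.
Group joined rows by teams.id; compute ROUND(AVG(m.goals_against), 2) per group.
  6: ids {1, 2, 3, 5, 6, 7, 8} → ROUND(AVG(m.goals_against), 2)=3.14
  7: ids {4} → ROUND(AVG(m.goals_against), 2)=6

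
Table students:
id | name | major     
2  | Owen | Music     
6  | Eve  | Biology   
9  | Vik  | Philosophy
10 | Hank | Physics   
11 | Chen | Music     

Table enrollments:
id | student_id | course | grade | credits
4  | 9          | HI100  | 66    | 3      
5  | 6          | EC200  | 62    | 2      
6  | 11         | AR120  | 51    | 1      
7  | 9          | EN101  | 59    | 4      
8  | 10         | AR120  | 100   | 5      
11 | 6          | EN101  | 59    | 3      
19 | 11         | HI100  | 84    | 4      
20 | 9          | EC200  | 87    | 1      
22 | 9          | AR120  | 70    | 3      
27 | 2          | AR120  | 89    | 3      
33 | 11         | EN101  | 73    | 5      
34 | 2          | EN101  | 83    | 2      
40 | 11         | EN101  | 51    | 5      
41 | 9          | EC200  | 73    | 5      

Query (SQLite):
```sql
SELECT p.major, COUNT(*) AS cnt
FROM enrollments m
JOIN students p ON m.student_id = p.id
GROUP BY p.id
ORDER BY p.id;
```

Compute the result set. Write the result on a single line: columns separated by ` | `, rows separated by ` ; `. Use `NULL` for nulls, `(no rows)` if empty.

Join each enrollments row to its students via student_id.
Group joined rows by students.id; compute COUNT(*) per group.
  2: ids {27, 34} → COUNT(*)=2
  6: ids {5, 11} → COUNT(*)=2
  9: ids {4, 7, 20, 22, 41} → COUNT(*)=5
  10: ids {8} → COUNT(*)=1
  11: ids {6, 19, 33, 40} → COUNT(*)=4

Music | 2 ; Biology | 2 ; Philosophy | 5 ; Physics | 1 ; Music | 4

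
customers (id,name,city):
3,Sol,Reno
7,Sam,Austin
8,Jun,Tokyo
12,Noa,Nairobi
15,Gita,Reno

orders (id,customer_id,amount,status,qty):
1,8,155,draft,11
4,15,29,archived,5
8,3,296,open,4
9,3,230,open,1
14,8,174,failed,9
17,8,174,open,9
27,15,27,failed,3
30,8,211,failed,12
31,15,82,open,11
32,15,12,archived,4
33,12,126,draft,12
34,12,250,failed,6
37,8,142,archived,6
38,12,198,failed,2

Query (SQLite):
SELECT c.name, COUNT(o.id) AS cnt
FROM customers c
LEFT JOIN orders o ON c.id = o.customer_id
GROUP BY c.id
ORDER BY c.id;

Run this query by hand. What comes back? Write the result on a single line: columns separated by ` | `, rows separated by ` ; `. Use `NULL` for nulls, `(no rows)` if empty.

LEFT JOIN keeps every customers row; unmatched ones get NULL for orders columns.
Group by customers.id and compute COUNT(o.id). COUNT(col) of an all-NULL group is 0.
  3: ids {8, 9} → COUNT(o.id)=2
  7: ids {—} → COUNT(o.id)=0
  8: ids {1, 14, 17, 30, 37} → COUNT(o.id)=5
  12: ids {33, 34, 38} → COUNT(o.id)=3
  15: ids {4, 27, 31, 32} → COUNT(o.id)=4

Sol | 2 ; Sam | 0 ; Jun | 5 ; Noa | 3 ; Gita | 4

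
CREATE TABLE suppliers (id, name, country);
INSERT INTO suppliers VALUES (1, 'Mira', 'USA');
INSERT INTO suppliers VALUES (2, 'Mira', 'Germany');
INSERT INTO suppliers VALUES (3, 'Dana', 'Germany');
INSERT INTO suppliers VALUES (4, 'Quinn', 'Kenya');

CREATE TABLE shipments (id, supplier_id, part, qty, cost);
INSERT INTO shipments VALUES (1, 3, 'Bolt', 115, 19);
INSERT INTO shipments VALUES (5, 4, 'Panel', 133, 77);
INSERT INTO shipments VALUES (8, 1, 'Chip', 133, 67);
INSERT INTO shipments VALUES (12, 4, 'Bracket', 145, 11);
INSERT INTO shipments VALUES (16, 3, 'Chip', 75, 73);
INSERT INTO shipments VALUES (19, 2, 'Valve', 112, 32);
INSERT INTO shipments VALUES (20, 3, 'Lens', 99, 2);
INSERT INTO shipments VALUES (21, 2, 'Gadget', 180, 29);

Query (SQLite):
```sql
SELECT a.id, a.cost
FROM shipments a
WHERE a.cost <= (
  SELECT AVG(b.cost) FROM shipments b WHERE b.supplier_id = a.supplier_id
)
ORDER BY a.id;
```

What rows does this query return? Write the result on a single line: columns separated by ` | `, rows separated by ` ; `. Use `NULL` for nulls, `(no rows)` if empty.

For each shipments row a, compute AVG(cost) over rows sharing a.supplier_id.
Keep row a if a.cost <= that per-group AVG.
  supplier_id=1: AVG(cost) = 67.0
  supplier_id=2: AVG(cost) = 30.5
  supplier_id=3: AVG(cost) = 31.333333
  supplier_id=4: AVG(cost) = 44.0

1 | 19 ; 8 | 67 ; 12 | 11 ; 20 | 2 ; 21 | 29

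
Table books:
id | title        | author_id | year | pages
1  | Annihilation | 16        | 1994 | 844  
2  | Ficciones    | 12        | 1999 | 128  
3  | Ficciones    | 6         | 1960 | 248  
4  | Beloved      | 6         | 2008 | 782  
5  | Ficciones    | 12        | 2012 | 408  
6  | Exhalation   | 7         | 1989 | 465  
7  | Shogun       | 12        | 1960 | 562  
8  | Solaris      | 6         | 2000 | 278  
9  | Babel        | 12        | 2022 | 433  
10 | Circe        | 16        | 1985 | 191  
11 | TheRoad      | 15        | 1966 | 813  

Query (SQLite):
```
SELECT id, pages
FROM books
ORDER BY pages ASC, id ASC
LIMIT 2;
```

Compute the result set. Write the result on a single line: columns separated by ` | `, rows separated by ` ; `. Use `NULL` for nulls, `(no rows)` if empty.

2 | 128 ; 10 | 191

Sort by pages asc, tiebreak id asc: (128, id=2), (191, id=10), (248, id=3), (278, id=8), (408, id=5) …. Take first 2.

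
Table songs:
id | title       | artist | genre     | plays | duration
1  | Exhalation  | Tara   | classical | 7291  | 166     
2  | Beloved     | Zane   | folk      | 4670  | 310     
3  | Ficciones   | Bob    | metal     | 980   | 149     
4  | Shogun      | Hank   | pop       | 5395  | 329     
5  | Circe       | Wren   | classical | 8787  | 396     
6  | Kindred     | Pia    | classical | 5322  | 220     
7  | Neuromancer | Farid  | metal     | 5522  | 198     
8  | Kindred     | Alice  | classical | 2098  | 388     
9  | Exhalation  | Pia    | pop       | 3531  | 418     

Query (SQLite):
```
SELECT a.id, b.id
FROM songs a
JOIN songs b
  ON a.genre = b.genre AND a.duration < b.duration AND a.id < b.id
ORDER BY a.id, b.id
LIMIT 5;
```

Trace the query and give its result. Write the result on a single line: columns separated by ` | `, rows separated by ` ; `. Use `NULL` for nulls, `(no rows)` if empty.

1 | 5 ; 1 | 6 ; 1 | 8 ; 3 | 7 ; 4 | 9

Pairs (a,b) with same genre, a.duration < b.duration, a.id < b.id.
genre groups: classical:{1,5,6,8} folk:{2} metal:{3,7} pop:{4,9}
Ordered by (a.id, b.id); first 5.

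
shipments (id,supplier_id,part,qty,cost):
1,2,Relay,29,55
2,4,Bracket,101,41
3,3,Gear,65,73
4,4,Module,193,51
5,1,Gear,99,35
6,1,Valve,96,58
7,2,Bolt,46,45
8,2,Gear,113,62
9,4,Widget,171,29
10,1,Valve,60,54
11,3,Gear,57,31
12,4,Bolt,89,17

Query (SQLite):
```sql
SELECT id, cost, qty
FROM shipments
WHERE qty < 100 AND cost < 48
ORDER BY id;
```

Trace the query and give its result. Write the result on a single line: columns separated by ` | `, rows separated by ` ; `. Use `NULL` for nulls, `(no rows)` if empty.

qty < 100: ids {1, 3, 5, 6, 7, 10, 11, 12}
cost < 48: ids {2, 5, 7, 9, 11, 12}
Combine with AND.

5 | 35 | 99 ; 7 | 45 | 46 ; 11 | 31 | 57 ; 12 | 17 | 89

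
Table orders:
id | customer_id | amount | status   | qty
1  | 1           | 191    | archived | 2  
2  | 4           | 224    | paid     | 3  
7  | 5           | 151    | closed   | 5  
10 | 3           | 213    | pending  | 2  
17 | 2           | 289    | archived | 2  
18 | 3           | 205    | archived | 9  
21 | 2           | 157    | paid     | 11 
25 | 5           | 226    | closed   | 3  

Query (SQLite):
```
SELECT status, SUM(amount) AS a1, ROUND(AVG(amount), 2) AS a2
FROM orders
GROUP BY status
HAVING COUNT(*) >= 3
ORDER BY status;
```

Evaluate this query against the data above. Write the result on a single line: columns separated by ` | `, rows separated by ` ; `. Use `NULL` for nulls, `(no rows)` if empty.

archived | 685 | 228.33

Group orders by status.
Per group compute: SUM(amount), ROUND(AVG(amount), 2).
HAVING: drop groups with fewer than 3 rows.
  archived: ids {1, 17, 18} → SUM(amount)=685, ROUND(AVG(amount), 2)=228.33
  closed: ids {7, 25} → SUM(amount)=377, ROUND(AVG(amount), 2)=188.5
  paid: ids {2, 21} → SUM(amount)=381, ROUND(AVG(amount), 2)=190.5
  pending: ids {10} → SUM(amount)=213, ROUND(AVG(amount), 2)=213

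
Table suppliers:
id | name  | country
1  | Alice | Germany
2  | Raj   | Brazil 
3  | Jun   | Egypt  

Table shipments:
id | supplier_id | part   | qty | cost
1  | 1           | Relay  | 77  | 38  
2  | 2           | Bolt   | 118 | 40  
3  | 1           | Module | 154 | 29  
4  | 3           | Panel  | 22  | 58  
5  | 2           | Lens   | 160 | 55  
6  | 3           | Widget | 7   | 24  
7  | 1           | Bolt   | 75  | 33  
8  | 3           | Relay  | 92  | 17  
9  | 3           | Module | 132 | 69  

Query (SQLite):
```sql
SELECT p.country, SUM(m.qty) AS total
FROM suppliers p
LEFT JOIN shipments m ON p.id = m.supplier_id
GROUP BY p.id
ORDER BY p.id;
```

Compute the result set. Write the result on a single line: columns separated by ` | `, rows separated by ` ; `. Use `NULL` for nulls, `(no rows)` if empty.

LEFT JOIN keeps every suppliers row; unmatched ones get NULL for shipments columns.
Group by suppliers.id and compute SUM(m.qty). SUM over an all-NULL group is NULL.
  1: ids {1, 3, 7} → SUM(m.qty)=306
  2: ids {2, 5} → SUM(m.qty)=278
  3: ids {4, 6, 8, 9} → SUM(m.qty)=253

Germany | 306 ; Brazil | 278 ; Egypt | 253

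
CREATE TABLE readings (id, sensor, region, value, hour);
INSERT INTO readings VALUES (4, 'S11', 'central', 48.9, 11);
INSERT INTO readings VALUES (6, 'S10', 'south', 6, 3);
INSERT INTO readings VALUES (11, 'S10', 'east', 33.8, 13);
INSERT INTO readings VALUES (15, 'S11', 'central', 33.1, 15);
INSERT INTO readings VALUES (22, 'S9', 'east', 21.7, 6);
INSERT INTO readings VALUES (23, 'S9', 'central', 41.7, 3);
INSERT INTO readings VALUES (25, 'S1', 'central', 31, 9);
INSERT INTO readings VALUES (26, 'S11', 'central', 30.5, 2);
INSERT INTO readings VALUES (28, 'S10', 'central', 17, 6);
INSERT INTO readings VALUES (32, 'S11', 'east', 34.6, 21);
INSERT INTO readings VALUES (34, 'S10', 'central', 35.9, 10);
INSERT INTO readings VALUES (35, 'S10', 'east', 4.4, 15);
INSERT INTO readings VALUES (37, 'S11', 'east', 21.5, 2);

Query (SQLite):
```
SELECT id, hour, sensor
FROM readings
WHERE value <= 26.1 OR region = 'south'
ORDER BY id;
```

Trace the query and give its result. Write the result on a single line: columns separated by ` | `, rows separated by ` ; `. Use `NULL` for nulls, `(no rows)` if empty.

value <= 26.1: ids {6, 22, 28, 35, 37}
region = 'south': ids {6}
Combine with OR.

6 | 3 | S10 ; 22 | 6 | S9 ; 28 | 6 | S10 ; 35 | 15 | S10 ; 37 | 2 | S11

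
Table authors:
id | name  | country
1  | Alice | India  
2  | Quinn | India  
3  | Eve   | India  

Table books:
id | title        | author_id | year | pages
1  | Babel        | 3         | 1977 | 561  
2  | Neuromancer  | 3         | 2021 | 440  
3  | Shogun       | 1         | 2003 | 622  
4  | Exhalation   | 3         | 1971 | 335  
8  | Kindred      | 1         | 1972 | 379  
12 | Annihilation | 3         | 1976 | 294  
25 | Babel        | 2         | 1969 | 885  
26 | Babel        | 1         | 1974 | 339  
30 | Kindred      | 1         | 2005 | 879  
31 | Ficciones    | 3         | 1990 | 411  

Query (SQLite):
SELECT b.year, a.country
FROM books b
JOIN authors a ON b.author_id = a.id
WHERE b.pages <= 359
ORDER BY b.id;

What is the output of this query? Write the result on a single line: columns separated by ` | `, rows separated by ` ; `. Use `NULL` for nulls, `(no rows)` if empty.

Each books row matches the authors row where author_id = authors.id.
Then keep rows with b.pages <= 359.

1971 | India ; 1976 | India ; 1974 | India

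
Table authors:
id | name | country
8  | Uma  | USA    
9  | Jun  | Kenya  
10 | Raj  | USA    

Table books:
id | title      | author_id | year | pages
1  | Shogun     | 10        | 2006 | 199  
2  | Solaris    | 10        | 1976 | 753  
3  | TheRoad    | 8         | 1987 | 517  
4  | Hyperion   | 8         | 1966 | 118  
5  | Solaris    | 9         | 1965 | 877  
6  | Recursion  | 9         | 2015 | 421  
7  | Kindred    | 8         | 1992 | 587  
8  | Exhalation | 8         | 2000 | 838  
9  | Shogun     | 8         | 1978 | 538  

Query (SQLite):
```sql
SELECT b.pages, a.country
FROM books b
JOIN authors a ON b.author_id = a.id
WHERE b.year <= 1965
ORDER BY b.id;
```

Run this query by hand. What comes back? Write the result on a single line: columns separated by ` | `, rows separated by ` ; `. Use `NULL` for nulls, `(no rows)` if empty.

877 | Kenya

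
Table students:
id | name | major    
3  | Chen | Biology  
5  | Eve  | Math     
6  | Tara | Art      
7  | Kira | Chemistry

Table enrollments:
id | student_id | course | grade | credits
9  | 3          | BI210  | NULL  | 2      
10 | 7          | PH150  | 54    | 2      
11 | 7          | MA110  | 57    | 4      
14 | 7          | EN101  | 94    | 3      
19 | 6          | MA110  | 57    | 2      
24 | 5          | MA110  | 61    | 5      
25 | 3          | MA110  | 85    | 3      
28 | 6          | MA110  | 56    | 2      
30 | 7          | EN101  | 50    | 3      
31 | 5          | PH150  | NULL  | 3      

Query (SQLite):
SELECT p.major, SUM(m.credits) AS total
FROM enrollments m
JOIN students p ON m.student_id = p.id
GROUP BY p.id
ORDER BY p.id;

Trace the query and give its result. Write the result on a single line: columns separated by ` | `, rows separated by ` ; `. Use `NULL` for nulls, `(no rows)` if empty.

Biology | 5 ; Math | 8 ; Art | 4 ; Chemistry | 12

Join each enrollments row to its students via student_id.
Group joined rows by students.id; compute SUM(m.credits) per group.
  3: ids {9, 25} → SUM(m.credits)=5
  5: ids {24, 31} → SUM(m.credits)=8
  6: ids {19, 28} → SUM(m.credits)=4
  7: ids {10, 11, 14, 30} → SUM(m.credits)=12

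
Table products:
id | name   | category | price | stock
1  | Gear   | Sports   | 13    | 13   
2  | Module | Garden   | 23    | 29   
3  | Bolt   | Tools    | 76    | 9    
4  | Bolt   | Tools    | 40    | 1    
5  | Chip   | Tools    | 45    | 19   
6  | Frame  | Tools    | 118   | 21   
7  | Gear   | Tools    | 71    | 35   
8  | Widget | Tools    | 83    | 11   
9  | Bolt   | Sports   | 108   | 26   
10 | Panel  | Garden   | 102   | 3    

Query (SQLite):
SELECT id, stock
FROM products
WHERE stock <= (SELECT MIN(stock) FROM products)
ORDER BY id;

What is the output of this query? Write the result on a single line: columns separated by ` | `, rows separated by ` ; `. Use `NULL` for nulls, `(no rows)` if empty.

4 | 1

Scalar subquery: MIN(stock) over all products rows = 1.
Keep rows where stock <= that value.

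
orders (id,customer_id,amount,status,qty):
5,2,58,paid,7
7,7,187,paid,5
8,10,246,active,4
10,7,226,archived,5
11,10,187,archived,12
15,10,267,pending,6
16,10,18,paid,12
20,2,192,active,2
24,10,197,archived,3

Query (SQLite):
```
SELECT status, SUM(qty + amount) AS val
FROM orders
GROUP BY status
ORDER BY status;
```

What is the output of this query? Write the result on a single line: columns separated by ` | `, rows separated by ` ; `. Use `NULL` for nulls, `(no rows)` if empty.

active | 444 ; archived | 630 ; paid | 287 ; pending | 273

For each row compute qty + amount.
Group by status; take SUM of the expression per group.
  active: ids {8, 20} → SUM(qty + amount)=444
  archived: ids {10, 11, 24} → SUM(qty + amount)=630
  paid: ids {5, 7, 16} → SUM(qty + amount)=287
  pending: ids {15} → SUM(qty + amount)=273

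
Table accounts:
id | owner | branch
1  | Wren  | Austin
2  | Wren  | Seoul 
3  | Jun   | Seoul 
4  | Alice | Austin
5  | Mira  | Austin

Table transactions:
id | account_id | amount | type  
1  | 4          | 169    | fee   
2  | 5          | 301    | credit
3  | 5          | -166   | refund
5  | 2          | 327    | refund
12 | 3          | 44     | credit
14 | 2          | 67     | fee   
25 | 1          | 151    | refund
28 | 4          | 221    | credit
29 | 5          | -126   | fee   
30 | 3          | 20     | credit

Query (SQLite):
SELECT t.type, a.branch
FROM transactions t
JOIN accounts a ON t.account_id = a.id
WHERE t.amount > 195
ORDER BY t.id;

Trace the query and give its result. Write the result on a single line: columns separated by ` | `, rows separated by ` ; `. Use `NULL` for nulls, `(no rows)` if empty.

credit | Austin ; refund | Seoul ; credit | Austin

Each transactions row matches the accounts row where account_id = accounts.id.
Then keep rows with t.amount > 195.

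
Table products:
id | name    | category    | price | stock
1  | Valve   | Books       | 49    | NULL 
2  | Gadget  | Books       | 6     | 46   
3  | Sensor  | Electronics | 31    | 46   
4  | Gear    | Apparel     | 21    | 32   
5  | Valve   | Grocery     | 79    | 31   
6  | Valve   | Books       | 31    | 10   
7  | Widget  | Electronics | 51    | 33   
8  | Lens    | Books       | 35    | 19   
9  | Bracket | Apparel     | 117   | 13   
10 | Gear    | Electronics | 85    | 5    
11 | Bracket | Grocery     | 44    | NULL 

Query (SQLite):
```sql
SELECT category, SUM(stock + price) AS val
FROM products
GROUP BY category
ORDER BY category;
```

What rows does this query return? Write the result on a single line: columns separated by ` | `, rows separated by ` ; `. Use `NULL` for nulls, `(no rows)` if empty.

Apparel | 183 ; Books | 147 ; Electronics | 251 ; Grocery | 110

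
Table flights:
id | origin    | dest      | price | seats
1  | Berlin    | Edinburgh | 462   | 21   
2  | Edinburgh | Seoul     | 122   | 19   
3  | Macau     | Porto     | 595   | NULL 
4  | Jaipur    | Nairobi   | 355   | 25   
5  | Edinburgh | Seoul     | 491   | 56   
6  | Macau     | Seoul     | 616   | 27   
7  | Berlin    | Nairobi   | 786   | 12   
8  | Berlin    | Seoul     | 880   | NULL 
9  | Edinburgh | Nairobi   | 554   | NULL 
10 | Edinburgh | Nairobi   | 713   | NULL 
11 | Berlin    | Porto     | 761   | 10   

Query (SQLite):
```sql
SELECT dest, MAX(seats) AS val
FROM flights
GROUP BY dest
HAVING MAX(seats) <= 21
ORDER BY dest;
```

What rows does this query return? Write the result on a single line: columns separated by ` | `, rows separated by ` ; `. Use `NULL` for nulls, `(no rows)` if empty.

Edinburgh | 21 ; Porto | 10

Partition flights by dest; compute MAX(seats) within each group.
HAVING: keep groups where MAX(seats) <= 21.
  Edinburgh: ids {1} → MAX(seats)=21
  Nairobi: ids {4, 7, 9, 10} → MAX(seats)=25
  Porto: ids {3, 11} → MAX(seats)=10
  Seoul: ids {2, 5, 6, 8} → MAX(seats)=56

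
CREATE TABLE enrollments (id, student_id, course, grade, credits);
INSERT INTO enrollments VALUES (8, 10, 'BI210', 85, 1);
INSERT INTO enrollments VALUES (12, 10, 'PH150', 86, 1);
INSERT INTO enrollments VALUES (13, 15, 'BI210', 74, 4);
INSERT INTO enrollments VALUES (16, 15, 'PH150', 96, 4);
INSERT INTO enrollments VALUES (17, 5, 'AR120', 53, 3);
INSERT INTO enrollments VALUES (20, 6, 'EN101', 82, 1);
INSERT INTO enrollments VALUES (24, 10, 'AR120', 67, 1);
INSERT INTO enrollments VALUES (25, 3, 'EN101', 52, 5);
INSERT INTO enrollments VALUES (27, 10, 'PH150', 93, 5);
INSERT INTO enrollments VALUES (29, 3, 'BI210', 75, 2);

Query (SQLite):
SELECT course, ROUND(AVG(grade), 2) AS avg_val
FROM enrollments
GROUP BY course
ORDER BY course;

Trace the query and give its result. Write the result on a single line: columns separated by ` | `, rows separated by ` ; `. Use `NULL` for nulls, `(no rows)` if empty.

Partition enrollments by course; compute ROUND(AVG(grade), 2) within each group.
  AR120: ids {17, 24} → ROUND(AVG(grade), 2)=60
  BI210: ids {8, 13, 29} → ROUND(AVG(grade), 2)=78
  EN101: ids {20, 25} → ROUND(AVG(grade), 2)=67
  PH150: ids {12, 16, 27} → ROUND(AVG(grade), 2)=91.67

AR120 | 60 ; BI210 | 78 ; EN101 | 67 ; PH150 | 91.67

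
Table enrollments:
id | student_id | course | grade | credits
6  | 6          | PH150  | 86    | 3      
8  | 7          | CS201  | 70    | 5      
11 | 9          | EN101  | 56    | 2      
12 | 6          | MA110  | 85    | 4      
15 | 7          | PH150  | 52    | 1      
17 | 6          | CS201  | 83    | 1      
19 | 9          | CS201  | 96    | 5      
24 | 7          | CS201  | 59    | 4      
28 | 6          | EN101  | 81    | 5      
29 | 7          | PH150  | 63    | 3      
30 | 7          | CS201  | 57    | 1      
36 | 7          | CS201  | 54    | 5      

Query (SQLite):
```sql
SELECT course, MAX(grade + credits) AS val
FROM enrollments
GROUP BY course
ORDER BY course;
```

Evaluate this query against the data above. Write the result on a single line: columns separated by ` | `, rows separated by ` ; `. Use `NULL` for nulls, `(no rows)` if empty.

CS201 | 101 ; EN101 | 86 ; MA110 | 89 ; PH150 | 89

For each row compute grade + credits.
Group by course; take MAX of the expression per group.
  CS201: ids {8, 17, 19, 24, 30, 36} → MAX(grade + credits)=101
  EN101: ids {11, 28} → MAX(grade + credits)=86
  MA110: ids {12} → MAX(grade + credits)=89
  PH150: ids {6, 15, 29} → MAX(grade + credits)=89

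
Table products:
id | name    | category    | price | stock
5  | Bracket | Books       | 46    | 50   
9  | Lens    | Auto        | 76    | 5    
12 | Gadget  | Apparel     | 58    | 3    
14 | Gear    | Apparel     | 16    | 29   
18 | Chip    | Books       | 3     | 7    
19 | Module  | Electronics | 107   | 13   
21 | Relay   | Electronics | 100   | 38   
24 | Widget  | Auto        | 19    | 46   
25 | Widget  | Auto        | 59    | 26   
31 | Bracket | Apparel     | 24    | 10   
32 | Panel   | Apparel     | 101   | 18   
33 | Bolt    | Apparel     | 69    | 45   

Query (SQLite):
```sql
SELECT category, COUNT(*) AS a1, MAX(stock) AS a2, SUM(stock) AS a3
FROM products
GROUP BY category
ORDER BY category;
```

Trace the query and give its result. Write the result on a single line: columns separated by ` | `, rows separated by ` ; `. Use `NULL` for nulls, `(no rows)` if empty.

Apparel | 5 | 45 | 105 ; Auto | 3 | 46 | 77 ; Books | 2 | 50 | 57 ; Electronics | 2 | 38 | 51

Group products by category.
Per group compute: COUNT(*), MAX(stock), SUM(stock).
  Apparel: ids {12, 14, 31, 32, 33} → COUNT(*)=5, MAX(stock)=45, SUM(stock)=105
  Auto: ids {9, 24, 25} → COUNT(*)=3, MAX(stock)=46, SUM(stock)=77
  Books: ids {5, 18} → COUNT(*)=2, MAX(stock)=50, SUM(stock)=57
  Electronics: ids {19, 21} → COUNT(*)=2, MAX(stock)=38, SUM(stock)=51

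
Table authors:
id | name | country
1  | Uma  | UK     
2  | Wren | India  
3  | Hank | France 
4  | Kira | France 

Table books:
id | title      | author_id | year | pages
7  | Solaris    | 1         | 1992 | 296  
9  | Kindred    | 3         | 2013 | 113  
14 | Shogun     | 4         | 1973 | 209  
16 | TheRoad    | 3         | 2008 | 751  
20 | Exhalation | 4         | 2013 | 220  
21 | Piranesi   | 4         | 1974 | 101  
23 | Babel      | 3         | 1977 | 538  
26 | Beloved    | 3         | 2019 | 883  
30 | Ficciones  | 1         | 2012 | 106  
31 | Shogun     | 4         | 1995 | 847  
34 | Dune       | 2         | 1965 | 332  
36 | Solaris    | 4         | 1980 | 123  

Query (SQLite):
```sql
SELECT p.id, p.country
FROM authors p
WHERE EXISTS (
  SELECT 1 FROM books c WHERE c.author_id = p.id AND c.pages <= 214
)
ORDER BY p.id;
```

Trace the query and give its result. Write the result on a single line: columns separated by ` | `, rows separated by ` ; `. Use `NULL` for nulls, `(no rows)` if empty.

1 | UK ; 3 | France ; 4 | France

For each authors row, check whether any books with matching author_id has pages <= 214.
Keep rows where that is true.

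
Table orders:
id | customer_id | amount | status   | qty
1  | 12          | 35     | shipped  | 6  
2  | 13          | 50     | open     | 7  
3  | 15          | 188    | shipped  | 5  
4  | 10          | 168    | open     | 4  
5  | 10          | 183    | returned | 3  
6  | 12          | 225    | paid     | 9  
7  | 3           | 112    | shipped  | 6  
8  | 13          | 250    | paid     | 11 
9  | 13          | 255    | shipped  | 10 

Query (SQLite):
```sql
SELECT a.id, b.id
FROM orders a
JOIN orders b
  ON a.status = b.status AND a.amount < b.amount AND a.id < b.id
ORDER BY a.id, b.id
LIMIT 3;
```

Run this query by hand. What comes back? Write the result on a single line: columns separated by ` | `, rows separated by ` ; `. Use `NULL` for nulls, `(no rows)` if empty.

Pairs (a,b) with same status, a.amount < b.amount, a.id < b.id.
status groups: open:{2,4} paid:{6,8} returned:{5} shipped:{1,3,7,9}
Ordered by (a.id, b.id); first 3.

1 | 3 ; 1 | 7 ; 1 | 9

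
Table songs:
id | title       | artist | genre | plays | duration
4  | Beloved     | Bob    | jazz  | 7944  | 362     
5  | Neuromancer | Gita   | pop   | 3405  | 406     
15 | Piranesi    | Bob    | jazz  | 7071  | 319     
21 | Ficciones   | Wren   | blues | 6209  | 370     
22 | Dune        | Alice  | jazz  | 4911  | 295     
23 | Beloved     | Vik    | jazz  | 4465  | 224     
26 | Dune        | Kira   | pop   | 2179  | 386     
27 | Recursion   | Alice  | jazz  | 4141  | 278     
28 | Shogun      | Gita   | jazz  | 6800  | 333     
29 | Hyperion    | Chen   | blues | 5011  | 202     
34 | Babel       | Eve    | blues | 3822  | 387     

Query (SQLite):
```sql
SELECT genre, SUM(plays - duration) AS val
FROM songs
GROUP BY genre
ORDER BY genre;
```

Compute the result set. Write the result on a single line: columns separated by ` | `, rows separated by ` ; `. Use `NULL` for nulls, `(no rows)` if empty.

For each row compute plays - duration.
Group by genre; take SUM of the expression per group.
  blues: ids {21, 29, 34} → SUM(plays - duration)=14083
  jazz: ids {4, 15, 22, 23, 27, 28} → SUM(plays - duration)=33521
  pop: ids {5, 26} → SUM(plays - duration)=4792

blues | 14083 ; jazz | 33521 ; pop | 4792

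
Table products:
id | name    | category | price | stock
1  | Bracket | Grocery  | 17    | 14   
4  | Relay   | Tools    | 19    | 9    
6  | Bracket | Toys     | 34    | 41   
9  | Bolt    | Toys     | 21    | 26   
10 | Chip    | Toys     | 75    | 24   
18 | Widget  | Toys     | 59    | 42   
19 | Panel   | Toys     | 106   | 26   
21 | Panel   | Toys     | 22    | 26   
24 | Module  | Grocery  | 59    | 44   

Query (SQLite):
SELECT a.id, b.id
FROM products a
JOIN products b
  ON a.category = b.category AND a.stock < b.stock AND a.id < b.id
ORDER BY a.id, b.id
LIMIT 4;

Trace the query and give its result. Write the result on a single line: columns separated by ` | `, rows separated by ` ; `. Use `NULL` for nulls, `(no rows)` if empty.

Pairs (a,b) with same category, a.stock < b.stock, a.id < b.id.
category groups: Grocery:{1,24} Tools:{4} Toys:{6,9,10,18,19,21}
Ordered by (a.id, b.id); first 4.

1 | 24 ; 6 | 18 ; 9 | 18 ; 10 | 18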